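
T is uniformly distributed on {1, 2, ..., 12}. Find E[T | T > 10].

23/2

Given T > 10, T is equally likely to be any of {11, 12}.
E[T | T > 10] = (11 + 12) / 2 = 23/2.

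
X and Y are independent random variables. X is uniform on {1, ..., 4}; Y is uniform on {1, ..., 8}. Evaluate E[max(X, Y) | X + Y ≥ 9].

7

Outcomes with X + Y ≥ 9: (1,8), (2,7), (2,8), (3,6), (3,7), (3,8), (4,5), (4,6), (4,7), (4,8), each with probability 1/32.
E[max(X, Y) | X + Y ≥ 9] = (8 + 7 + 8 + 6 + 7 + 8 + 5 + 6 + 7 + 8) / 10 = 7.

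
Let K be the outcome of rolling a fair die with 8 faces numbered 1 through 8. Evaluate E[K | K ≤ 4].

5/2

Given K ≤ 4, K is equally likely to be any of {1, 2, 3, 4}.
E[K | K ≤ 4] = (1 + 2 + 3 + 4) / 4 = 5/2.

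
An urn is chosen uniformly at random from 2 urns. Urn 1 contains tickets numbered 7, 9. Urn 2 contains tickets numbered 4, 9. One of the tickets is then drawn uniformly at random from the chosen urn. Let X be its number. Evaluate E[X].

29/4

E[X | urn 1] = (7+9)/2 = 8.
E[X | urn 2] = (4+9)/2 = 13/2.
E[X] = (1/2)·(8) + (1/2)·(13/2) = 29/4.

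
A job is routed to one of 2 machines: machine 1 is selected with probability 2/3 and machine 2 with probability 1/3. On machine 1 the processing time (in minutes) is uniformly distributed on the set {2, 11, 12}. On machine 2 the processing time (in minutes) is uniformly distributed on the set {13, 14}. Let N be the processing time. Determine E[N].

E[N | machine 1] = (2+11+12)/3 = 25/3.
E[N | machine 2] = (13+14)/2 = 27/2.
E[N] = (2/3)·(25/3) + (1/3)·(27/2) = 181/18.

181/18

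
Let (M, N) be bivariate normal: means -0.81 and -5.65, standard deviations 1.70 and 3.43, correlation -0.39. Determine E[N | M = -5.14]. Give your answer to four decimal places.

The regression of N on M has slope ρ·σ_N/σ_M and passes through (μ_M, μ_N).
E[N | M=-5.14] = -5.65 + (-0.39)·(3.43/1.70)·(-5.14 − (-0.81)) = -5.65 + (-0.78688)·(-4.33) = -2.2428.

-2.2428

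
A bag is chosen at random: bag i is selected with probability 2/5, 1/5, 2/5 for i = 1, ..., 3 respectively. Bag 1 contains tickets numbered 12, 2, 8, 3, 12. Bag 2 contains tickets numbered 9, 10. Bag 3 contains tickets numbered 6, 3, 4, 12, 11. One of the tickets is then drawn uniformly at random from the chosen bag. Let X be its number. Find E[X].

387/50

E[X | bag 1] = (12+2+8+3+12)/5 = 37/5.
E[X | bag 2] = (9+10)/2 = 19/2.
E[X | bag 3] = (6+3+4+12+11)/5 = 36/5.
By the law of total expectation,
E[X] = (2/5)·(37/5) + (1/5)·(19/2) + (2/5)·(36/5) = 387/50.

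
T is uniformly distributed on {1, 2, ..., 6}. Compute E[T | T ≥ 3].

9/2

Given T ≥ 3, T is equally likely to be any of {3, 4, 5, 6}.
E[T | T ≥ 3] = (3 + 4 + 5 + 6) / 4 = 9/2.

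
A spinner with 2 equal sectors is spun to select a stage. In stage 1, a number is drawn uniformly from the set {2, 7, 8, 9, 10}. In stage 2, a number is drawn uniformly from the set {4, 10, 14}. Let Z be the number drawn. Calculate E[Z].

124/15

E[Z | stage 1] = (2+7+8+9+10)/5 = 36/5.
E[Z | stage 2] = (4+10+14)/3 = 28/3.
E[Z] = (1/2)·(36/5) + (1/2)·(28/3) = 124/15.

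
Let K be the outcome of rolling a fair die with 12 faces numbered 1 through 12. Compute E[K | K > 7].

Given K > 7, K is equally likely to be any of {8, 9, 10, 11, 12}.
E[K | K > 7] = (8 + 9 + 10 + 11 + 12) / 5 = 10.

10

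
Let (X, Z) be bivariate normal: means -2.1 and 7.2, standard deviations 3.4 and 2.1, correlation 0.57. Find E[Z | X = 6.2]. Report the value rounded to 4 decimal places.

10.1221

The regression of Z on X has slope ρ·σ_Z/σ_X and passes through (μ_X, μ_Z).
E[Z | X=6.2] = 7.2 + (0.57)·(2.1/3.4)·(6.2 − (-2.1)) = 7.2 + (0.35206)·(8.3) = 10.1221.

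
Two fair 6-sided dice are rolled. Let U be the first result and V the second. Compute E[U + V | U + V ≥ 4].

P(U + V ≥ 4) = 11/12.
Summing (U+V)·P(x,y) over outcomes with U + V ≥ 4 gives 61/9.
E[U + V | U + V ≥ 4] = (61/9) / (11/12) = 244/33.

244/33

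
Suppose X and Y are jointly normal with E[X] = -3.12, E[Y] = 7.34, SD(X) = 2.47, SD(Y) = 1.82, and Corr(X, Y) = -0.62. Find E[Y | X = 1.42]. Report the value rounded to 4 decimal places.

5.2659

E[Y | X=x] = μ_Y + ρ(σ_Y/σ_X)(x − μ_X) for jointly normal variables.
E[Y | X=1.42] = 7.34 + (-0.62)·(1.82/2.47)·(1.42 − (-3.12)) = 7.34 + (-0.45684)·(4.54) = 5.2659.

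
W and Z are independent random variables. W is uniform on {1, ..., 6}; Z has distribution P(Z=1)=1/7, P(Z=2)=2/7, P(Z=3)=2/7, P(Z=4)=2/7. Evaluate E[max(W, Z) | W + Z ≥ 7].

P(W + Z ≥ 7) = 19/42.
Summing max(W,Z)·P(x,y) over outcomes with W + Z ≥ 7 gives 16/7.
E[max(W, Z) | W + Z ≥ 7] = (16/7) / (19/42) = 96/19.

96/19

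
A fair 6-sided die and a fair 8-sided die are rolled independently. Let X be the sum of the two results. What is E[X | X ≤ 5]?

P(X ≤ 5) = 5/24.
Σ over the event: 2·1/48 + 3·1/24 + 4·1/16 + 5·1/12 = 5/6.
E[X | X ≤ 5] = (5/6) / (5/24) = 4.

4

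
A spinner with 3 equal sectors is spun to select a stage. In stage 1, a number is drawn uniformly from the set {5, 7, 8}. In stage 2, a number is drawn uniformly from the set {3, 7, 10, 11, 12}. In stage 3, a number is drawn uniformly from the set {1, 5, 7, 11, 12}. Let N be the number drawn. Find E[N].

337/45

E[N | stage 1] = (5+7+8)/3 = 20/3.
E[N | stage 2] = (3+7+10+11+12)/5 = 43/5.
E[N | stage 3] = (1+5+7+11+12)/5 = 36/5.
E[N] = (1/3)·(20/3) + (1/3)·(43/5) + (1/3)·(36/5) = 337/45.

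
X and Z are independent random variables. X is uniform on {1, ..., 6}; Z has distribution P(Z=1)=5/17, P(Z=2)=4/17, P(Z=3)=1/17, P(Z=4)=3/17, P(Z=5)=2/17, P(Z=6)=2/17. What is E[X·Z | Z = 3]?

21/2

P(Z = 3) = 1/17.
Summing XZ·P(x,y) over outcomes with Z = 3 gives 21/34.
E[X·Z | Z = 3] = (21/34) / (1/17) = 21/2.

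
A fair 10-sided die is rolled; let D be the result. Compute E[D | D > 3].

7

Given D > 3, D is equally likely to be any of {4, 5, 6, 7, 8, 9, 10}.
E[D | D > 3] = (4 + 5 + 6 + 7 + 8 + 9 + 10) / 7 = 7.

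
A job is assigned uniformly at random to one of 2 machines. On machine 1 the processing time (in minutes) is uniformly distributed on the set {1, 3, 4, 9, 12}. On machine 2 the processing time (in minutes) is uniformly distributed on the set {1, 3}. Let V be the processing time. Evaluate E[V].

E[V | machine 1] = (1+3+4+9+12)/5 = 29/5.
E[V | machine 2] = (1+3)/2 = 2.
By the law of total expectation,
E[V] = (1/2)·(29/5) + (1/2)·(2) = 39/10.

39/10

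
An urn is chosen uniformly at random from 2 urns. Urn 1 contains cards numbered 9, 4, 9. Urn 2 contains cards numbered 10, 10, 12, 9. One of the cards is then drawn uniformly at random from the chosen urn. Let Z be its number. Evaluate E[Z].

E[Z | urn 1] = (9+4+9)/3 = 22/3.
E[Z | urn 2] = (10+10+12+9)/4 = 41/4.
By the law of total expectation,
E[Z] = (1/2)·(22/3) + (1/2)·(41/4) = 211/24.

211/24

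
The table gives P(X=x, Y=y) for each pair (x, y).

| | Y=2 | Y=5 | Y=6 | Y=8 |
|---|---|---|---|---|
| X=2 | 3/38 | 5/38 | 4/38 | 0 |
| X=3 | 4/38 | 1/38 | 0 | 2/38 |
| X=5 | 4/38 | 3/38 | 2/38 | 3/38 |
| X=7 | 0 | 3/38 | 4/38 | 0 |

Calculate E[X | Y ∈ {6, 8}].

P(Y ∈ {6, 8}) = 15/38.
Σ X·P over the event = 2·(4/38) + 3·(2/38) + 5·(2/38) + 5·(3/38) + 7·(4/38) = 67/38.
E[X | Y ∈ {6, 8}] = (67/38) / (15/38) = 67/15.

67/15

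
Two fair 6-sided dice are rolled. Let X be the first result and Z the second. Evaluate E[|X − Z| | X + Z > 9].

Outcomes with X + Z > 9: (4,6), (5,5), (5,6), (6,4), (6,5), (6,6), each with probability 1/36.
E[|X − Z| | X + Z > 9] = (2 + 0 + 1 + 2 + 1 + 0) / 6 = 1.

1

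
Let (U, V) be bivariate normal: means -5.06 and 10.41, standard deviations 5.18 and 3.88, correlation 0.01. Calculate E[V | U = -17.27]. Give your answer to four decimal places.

10.3185

The regression of V on U has slope ρ·σ_V/σ_U and passes through (μ_U, μ_V).
E[V | U=-17.27] = 10.41 + (0.01)·(3.88/5.18)·(-17.27 − (-5.06)) = 10.41 + (0.0074903)·(-12.21) = 10.3185.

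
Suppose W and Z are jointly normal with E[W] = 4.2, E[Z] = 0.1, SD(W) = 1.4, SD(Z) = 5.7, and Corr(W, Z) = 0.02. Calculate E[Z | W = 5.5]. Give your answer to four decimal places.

For a bivariate normal, E[Z | W=x] = μ_Z + ρ·(σ_Z/σ_W)·(x − μ_W).
E[Z | W=5.5] = 0.1 + (0.02)·(5.7/1.4)·(5.5 − (4.2)) = 0.1 + (0.081429)·(1.3) = 0.2059.

0.2059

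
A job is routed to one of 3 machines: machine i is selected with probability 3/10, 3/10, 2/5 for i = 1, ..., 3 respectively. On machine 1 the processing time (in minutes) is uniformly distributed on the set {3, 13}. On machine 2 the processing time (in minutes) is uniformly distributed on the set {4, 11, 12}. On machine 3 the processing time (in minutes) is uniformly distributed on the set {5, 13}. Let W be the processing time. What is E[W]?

E[W | machine 1] = (3+13)/2 = 8.
E[W | machine 2] = (4+11+12)/3 = 9.
E[W | machine 3] = (5+13)/2 = 9.
By the law of total expectation,
E[W] = (3/10)·(8) + (3/10)·(9) + (2/5)·(9) = 87/10.

87/10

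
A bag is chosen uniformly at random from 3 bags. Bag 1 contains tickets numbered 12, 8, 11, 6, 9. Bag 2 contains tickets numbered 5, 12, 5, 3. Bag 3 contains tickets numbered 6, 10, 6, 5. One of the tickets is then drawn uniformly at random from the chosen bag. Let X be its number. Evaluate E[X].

E[X | bag 1] = (12+8+11+6+9)/5 = 46/5.
E[X | bag 2] = (5+12+5+3)/4 = 25/4.
E[X | bag 3] = (6+10+6+5)/4 = 27/4.
E[X] = (1/3)·(46/5) + (1/3)·(25/4) + (1/3)·(27/4) = 37/5.

37/5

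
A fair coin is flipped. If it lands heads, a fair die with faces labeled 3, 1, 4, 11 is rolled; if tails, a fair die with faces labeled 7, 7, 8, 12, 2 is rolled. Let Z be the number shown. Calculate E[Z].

E[Z | heads] = (3+1+4+11)/4 = 19/4.
E[Z | tails] = (7+7+8+12+2)/5 = 36/5.
By the law of total expectation,
E[Z] = (1/2)·(19/4) + (1/2)·(36/5) = 239/40.

239/40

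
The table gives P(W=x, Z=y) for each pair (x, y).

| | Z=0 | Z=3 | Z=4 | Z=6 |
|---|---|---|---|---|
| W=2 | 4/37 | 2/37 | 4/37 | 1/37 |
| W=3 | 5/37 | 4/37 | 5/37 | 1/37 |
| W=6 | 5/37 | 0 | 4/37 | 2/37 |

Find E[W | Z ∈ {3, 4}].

P(Z ∈ {3, 4}) = 19/37.
Σ W·P over the event = 2·(2/37) + 2·(4/37) + 3·(4/37) + 3·(5/37) + 6·(4/37) = 63/37.
E[W | Z ∈ {3, 4}] = (63/37) / (19/37) = 63/19.

63/19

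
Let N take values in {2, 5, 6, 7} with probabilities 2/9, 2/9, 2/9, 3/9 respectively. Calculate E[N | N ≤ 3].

2

P(N ≤ 3) = 2/9.
Σ over the event: 2·2/9 = 4/9.
E[N | N ≤ 3] = (4/9) / (2/9) = 2.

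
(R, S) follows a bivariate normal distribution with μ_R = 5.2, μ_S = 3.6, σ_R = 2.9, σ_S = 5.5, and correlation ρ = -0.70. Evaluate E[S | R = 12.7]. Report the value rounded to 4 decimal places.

-6.3569

The regression of S on R has slope ρ·σ_S/σ_R and passes through (μ_R, μ_S).
E[S | R=12.7] = 3.6 + (-0.70)·(5.5/2.9)·(12.7 − (5.2)) = 3.6 + (-1.32759)·(7.5) = -6.3569.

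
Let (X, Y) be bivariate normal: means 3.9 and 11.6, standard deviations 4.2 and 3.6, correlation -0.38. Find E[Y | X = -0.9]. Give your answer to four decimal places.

The regression of Y on X has slope ρ·σ_Y/σ_X and passes through (μ_X, μ_Y).
E[Y | X=-0.9] = 11.6 + (-0.38)·(3.6/4.2)·(-0.9 − (3.9)) = 11.6 + (-0.32571)·(-4.8) = 13.1634.

13.1634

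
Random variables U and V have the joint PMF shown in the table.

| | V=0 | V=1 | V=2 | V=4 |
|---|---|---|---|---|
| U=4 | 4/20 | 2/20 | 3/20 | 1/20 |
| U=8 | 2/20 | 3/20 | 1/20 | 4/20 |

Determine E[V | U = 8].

P(U = 8) = 1/2.
Σ V·P over the event = 0·(2/20) + 1·(3/20) + 2·(1/20) + 4·(4/20) = 21/20.
E[V | U = 8] = (21/20) / (1/2) = 21/10.

21/10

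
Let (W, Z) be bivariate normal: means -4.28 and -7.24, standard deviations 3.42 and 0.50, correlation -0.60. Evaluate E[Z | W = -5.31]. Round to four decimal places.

The regression of Z on W has slope ρ·σ_Z/σ_W and passes through (μ_W, μ_Z).
E[Z | W=-5.31] = -7.24 + (-0.60)·(0.50/3.42)·(-5.31 − (-4.28)) = -7.24 + (-0.087719)·(-1.03) = -7.1496.

-7.1496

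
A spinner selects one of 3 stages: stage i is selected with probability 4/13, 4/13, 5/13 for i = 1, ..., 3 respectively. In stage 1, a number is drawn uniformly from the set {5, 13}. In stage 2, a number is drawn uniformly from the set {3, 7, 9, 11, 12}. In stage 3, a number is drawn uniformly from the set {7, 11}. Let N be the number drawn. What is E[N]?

573/65

E[N | stage 1] = (5+13)/2 = 9.
E[N | stage 2] = (3+7+9+11+12)/5 = 42/5.
E[N | stage 3] = (7+11)/2 = 9.
E[N] = (4/13)·(9) + (4/13)·(42/5) + (5/13)·(9) = 573/65.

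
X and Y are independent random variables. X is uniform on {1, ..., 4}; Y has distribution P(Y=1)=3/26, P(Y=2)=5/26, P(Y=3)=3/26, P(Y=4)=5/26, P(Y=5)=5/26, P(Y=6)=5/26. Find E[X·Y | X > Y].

P(X > Y) = 11/52.
Summing XY·P(x,y) over outcomes with X > Y gives 133/104.
E[X·Y | X > Y] = (133/104) / (11/52) = 133/22.

133/22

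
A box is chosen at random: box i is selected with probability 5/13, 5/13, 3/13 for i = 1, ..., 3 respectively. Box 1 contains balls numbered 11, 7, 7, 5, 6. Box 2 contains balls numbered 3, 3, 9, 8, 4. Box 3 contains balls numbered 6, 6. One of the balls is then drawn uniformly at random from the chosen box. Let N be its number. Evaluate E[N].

E[N | box 1] = (11+7+7+5+6)/5 = 36/5.
E[N | box 2] = (3+3+9+8+4)/5 = 27/5.
E[N | box 3] = (6+6)/2 = 6.
E[N] = (5/13)·(36/5) + (5/13)·(27/5) + (3/13)·(6) = 81/13.

81/13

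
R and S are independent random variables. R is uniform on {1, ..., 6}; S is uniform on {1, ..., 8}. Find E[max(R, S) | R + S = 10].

Outcomes with R + S = 10: (2,8), (3,7), (4,6), (5,5), (6,4), each with probability 1/48.
E[max(R, S) | R + S = 10] = (8 + 7 + 6 + 5 + 6) / 5 = 32/5.

32/5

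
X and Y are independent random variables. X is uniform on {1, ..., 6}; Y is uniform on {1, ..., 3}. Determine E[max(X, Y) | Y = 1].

P(Y = 1) = 1/3.
Summing max(X,Y)·P(x,y) over outcomes with Y = 1 gives 7/6.
E[max(X, Y) | Y = 1] = (7/6) / (1/3) = 7/2.

7/2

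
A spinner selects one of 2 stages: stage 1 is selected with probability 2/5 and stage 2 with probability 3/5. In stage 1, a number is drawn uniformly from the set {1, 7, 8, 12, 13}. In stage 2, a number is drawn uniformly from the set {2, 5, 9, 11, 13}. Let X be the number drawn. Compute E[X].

202/25

E[X | stage 1] = (1+7+8+12+13)/5 = 41/5.
E[X | stage 2] = (2+5+9+11+13)/5 = 8.
E[X] = (2/5)·(41/5) + (3/5)·(8) = 202/25.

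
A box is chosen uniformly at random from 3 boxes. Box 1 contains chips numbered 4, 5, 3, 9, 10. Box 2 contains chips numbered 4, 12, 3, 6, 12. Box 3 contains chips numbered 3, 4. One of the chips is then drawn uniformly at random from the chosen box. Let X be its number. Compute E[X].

E[X | box 1] = (4+5+3+9+10)/5 = 31/5.
E[X | box 2] = (4+12+3+6+12)/5 = 37/5.
E[X | box 3] = (3+4)/2 = 7/2.
E[X] = (1/3)·(31/5) + (1/3)·(37/5) + (1/3)·(7/2) = 57/10.

57/10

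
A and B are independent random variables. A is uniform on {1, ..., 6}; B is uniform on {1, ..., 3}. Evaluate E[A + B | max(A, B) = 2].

Outcomes with max(A, B) = 2: (1,2), (2,1), (2,2), each with probability 1/18.
E[A + B | max(A, B) = 2] = (3 + 3 + 4) / 3 = 10/3.

10/3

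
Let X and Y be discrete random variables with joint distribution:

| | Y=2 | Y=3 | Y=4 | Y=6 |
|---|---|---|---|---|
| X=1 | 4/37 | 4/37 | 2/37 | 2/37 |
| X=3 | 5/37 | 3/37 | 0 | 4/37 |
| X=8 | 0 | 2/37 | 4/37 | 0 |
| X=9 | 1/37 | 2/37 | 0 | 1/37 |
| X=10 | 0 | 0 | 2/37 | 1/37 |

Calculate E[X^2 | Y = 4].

P(Y = 4) = 8/37.
Σ X^2·P over the event = 1·(2/37) + 64·(4/37) + 100·(2/37) = 458/37.
E[X^2 | Y = 4] = (458/37) / (8/37) = 229/4.

229/4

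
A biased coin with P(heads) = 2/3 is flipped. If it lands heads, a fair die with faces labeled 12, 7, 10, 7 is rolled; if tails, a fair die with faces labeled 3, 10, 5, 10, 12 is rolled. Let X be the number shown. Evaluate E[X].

26/3

E[X | heads] = (12+7+10+7)/4 = 9.
E[X | tails] = (3+10+5+10+12)/5 = 8.
E[X] = (2/3)·(9) + (1/3)·(8) = 26/3.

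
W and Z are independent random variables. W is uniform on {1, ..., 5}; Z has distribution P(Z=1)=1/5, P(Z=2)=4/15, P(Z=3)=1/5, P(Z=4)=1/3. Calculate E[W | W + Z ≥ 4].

P(W + Z ≥ 4) = 13/15.
Summing W·P(x,y) over outcomes with W + Z ≥ 4 gives 212/75.
E[W | W + Z ≥ 4] = (212/75) / (13/15) = 212/65.

212/65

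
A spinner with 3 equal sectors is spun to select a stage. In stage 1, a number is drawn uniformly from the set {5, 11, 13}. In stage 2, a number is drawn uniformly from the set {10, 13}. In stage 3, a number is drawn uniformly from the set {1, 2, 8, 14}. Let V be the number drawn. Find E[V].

E[V | stage 1] = (5+11+13)/3 = 29/3.
E[V | stage 2] = (10+13)/2 = 23/2.
E[V | stage 3] = (1+2+8+14)/4 = 25/4.
E[V] = (1/3)·(29/3) + (1/3)·(23/2) + (1/3)·(25/4) = 329/36.

329/36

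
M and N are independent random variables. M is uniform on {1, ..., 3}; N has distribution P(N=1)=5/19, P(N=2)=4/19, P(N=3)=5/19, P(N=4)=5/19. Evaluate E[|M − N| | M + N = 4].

10/7

P(M + N = 4) = 14/57.
Summing |M−N|·P(x,y) over outcomes with M + N = 4 gives 20/57.
E[|M − N| | M + N = 4] = (20/57) / (14/57) = 10/7.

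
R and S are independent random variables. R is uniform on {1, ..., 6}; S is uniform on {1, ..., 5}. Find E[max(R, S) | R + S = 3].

2

Outcomes with R + S = 3: (1,2), (2,1), each with probability 1/30.
E[max(R, S) | R + S = 3] = (2 + 2) / 2 = 2.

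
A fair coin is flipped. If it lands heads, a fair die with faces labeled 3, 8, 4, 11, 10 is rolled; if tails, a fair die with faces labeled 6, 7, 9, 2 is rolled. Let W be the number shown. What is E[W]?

33/5

E[W | heads] = (3+8+4+11+10)/5 = 36/5.
E[W | tails] = (6+7+9+2)/4 = 6.
By the law of total expectation,
E[W] = (1/2)·(36/5) + (1/2)·(6) = 33/5.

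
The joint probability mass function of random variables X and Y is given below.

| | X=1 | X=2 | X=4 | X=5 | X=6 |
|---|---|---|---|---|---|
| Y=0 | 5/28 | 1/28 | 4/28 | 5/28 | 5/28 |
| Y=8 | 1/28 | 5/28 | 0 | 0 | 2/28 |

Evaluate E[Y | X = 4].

0

P(X = 4) = 1/7.
Summing Y·P(X=x,Y=y) over the conditioning event gives 0.
E[Y | X = 4] = (0) / (1/7) = 0.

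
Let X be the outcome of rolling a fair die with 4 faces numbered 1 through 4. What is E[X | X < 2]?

1

Given X < 2, X is equally likely to be any of {1}.
E[X | X < 2] = (1) / 1 = 1.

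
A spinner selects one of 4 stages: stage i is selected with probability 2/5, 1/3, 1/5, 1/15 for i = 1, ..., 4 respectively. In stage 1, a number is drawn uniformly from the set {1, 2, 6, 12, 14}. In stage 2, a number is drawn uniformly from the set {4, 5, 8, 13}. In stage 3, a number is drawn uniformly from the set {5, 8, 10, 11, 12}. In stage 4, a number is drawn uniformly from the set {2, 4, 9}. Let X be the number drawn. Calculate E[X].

1121/150

E[X | stage 1] = (1+2+6+12+14)/5 = 7.
E[X | stage 2] = (4+5+8+13)/4 = 15/2.
E[X | stage 3] = (5+8+10+11+12)/5 = 46/5.
E[X | stage 4] = (2+4+9)/3 = 5.
E[X] = (2/5)·(7) + (1/3)·(15/2) + (1/5)·(46/5) + (1/15)·(5) = 1121/150.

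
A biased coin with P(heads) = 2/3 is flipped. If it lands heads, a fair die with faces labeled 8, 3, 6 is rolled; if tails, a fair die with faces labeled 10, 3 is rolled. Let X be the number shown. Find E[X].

107/18

E[X | heads] = (8+3+6)/3 = 17/3.
E[X | tails] = (10+3)/2 = 13/2.
By the law of total expectation,
E[X] = (2/3)·(17/3) + (1/3)·(13/2) = 107/18.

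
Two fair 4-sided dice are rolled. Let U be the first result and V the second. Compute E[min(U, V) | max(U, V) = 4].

P(max(U, V) = 4) = 7/16.
Summing min(U,V)·P(x,y) over outcomes with max(U, V) = 4 gives 1.
E[min(U, V) | max(U, V) = 4] = (1) / (7/16) = 16/7.

16/7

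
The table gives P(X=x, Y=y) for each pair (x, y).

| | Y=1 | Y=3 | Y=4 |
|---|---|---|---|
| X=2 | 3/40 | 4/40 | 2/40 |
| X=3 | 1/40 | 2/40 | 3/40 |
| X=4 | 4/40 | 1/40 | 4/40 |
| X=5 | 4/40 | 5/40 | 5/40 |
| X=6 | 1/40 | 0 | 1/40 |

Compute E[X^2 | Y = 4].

52/3

P(Y = 4) = 3/8.
Σ X^2·P over the event = 4·(2/40) + 9·(3/40) + 16·(4/40) + 25·(5/40) + 36·(1/40) = 13/2.
E[X^2 | Y = 4] = (13/2) / (3/8) = 52/3.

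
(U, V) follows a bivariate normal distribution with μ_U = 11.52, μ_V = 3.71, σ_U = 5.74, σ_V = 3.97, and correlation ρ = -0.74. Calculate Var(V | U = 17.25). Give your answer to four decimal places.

7.1302

The conditional variance in a bivariate normal is σ_V²(1 − ρ²), independent of x.
Var(V | U=17.25) = (3.97)²·(1 − (-0.74)²) = 15.7609·0.4524 = 7.1302.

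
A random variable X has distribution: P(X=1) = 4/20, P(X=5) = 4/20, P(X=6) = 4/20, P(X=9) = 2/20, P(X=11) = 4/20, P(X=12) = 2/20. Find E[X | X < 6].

3

P(X < 6) = 2/5.
Σ over the event: 1·1/5 + 5·1/5 = 6/5.
E[X | X < 6] = (6/5) / (2/5) = 3.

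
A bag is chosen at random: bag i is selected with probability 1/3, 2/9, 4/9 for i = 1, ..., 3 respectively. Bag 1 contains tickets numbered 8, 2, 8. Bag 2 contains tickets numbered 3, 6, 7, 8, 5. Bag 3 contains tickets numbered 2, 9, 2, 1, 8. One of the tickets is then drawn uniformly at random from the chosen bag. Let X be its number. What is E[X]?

236/45

E[X | bag 1] = (8+2+8)/3 = 6.
E[X | bag 2] = (3+6+7+8+5)/5 = 29/5.
E[X | bag 3] = (2+9+2+1+8)/5 = 22/5.
By the law of total expectation,
E[X] = (1/3)·(6) + (2/9)·(29/5) + (4/9)·(22/5) = 236/45.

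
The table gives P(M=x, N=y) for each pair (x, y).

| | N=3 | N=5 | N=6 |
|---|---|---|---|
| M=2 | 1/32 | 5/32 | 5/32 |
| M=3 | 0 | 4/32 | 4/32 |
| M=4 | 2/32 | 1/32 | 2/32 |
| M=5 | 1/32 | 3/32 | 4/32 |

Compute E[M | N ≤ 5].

56/17

P(N ≤ 5) = 17/32.
Summing M·P(M=x,N=y) over the conditioning event gives 7/4.
E[M | N ≤ 5] = (7/4) / (17/32) = 56/17.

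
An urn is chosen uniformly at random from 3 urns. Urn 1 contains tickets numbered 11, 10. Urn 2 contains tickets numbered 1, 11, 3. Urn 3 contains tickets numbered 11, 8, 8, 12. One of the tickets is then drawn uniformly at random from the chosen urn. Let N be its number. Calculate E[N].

E[N | urn 1] = (11+10)/2 = 21/2.
E[N | urn 2] = (1+11+3)/3 = 5.
E[N | urn 3] = (11+8+8+12)/4 = 39/4.
By the law of total expectation,
E[N] = (1/3)·(21/2) + (1/3)·(5) + (1/3)·(39/4) = 101/12.

101/12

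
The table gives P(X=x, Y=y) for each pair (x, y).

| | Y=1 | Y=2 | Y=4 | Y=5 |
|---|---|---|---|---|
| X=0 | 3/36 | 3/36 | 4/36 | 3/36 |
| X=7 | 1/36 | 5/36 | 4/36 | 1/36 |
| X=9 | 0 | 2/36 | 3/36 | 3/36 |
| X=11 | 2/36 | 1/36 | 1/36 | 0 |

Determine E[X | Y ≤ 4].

159/29

P(Y ≤ 4) = 29/36.
Summing X·P(X=x,Y=y) over the conditioning event gives 53/12.
E[X | Y ≤ 4] = (53/12) / (29/36) = 159/29.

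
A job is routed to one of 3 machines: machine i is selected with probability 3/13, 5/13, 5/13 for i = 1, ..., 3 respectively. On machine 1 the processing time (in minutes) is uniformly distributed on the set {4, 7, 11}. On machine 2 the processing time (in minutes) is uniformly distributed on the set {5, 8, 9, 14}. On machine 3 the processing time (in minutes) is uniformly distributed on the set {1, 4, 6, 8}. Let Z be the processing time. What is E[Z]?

363/52

E[Z | machine 1] = (4+7+11)/3 = 22/3.
E[Z | machine 2] = (5+8+9+14)/4 = 9.
E[Z | machine 3] = (1+4+6+8)/4 = 19/4.
By the law of total expectation,
E[Z] = (3/13)·(22/3) + (5/13)·(9) + (5/13)·(19/4) = 363/52.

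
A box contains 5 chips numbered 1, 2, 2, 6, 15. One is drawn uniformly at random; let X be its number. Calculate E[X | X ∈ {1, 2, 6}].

11/4

P(X ∈ {1, 2, 6}) = 4/5.
Σ over the event: 1·1/5 + 2·2/5 + 6·1/5 = 11/5.
E[X | X ∈ {1, 2, 6}] = (11/5) / (4/5) = 11/4.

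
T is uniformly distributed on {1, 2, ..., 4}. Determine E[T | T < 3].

3/2

Given T < 3, T is equally likely to be any of {1, 2}.
E[T | T < 3] = (1 + 2) / 2 = 3/2.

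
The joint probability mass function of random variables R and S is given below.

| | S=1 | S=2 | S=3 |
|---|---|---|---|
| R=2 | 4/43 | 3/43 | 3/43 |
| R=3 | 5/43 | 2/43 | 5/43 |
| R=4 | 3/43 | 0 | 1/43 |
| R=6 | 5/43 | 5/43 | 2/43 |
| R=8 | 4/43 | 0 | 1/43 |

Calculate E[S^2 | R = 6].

P(R = 6) = 12/43.
Σ S^2·P over the event = 1·(5/43) + 4·(5/43) + 9·(2/43) = 1.
E[S^2 | R = 6] = (1) / (12/43) = 43/12.

43/12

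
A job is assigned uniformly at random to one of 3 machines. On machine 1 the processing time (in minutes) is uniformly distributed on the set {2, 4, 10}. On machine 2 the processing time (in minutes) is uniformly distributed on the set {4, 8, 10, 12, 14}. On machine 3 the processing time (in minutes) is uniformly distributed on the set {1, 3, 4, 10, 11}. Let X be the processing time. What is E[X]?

311/45

E[X | machine 1] = (2+4+10)/3 = 16/3.
E[X | machine 2] = (4+8+10+12+14)/5 = 48/5.
E[X | machine 3] = (1+3+4+10+11)/5 = 29/5.
By the law of total expectation,
E[X] = (1/3)·(16/3) + (1/3)·(48/5) + (1/3)·(29/5) = 311/45.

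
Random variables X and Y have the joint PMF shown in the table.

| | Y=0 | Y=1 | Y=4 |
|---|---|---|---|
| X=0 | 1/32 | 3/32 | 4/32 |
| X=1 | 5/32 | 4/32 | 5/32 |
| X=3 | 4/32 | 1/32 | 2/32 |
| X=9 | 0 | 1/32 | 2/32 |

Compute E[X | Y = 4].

29/13

P(Y = 4) = 13/32.
Σ X·P over the event = 0·(4/32) + 1·(5/32) + 3·(2/32) + 9·(2/32) = 29/32.
E[X | Y = 4] = (29/32) / (13/32) = 29/13.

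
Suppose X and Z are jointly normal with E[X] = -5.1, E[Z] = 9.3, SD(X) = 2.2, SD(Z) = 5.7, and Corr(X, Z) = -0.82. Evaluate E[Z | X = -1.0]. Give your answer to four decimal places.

E[Z | X=x] = μ_Z + ρ(σ_Z/σ_X)(x − μ_X) for jointly normal variables.
E[Z | X=-1.0] = 9.3 + (-0.82)·(5.7/2.2)·(-1.0 − (-5.1)) = 9.3 + (-2.124545)·(4.1) = 0.5894.

0.5894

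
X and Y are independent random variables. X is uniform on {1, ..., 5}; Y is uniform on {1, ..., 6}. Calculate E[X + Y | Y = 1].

4

Outcomes with Y = 1: (1,1), (2,1), (3,1), (4,1), (5,1), each with probability 1/30.
E[X + Y | Y = 1] = (2 + 3 + 4 + 5 + 6) / 5 = 4.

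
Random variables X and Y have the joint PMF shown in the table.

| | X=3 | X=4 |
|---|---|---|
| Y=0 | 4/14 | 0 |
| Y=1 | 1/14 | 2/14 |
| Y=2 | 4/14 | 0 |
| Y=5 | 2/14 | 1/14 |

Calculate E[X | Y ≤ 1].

23/7

P(Y ≤ 1) = 1/2.
Σ X·P over the event = 3·(4/14) + 3·(1/14) + 4·(2/14) = 23/14.
E[X | Y ≤ 1] = (23/14) / (1/2) = 23/7.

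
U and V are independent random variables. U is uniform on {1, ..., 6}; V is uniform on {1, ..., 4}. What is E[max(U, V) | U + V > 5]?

P(U + V > 5) = 7/12.
Summing max(U,V)·P(x,y) over outcomes with U + V > 5 gives 67/24.
E[max(U, V) | U + V > 5] = (67/24) / (7/12) = 67/14.

67/14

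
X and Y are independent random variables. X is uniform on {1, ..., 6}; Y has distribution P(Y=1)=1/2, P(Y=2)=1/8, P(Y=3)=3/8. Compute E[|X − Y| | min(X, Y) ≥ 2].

P(min(X, Y) ≥ 2) = 5/12.
Summing |X−Y|·P(x,y) over outcomes with min(X, Y) ≥ 2 gives 31/48.
E[|X − Y| | min(X, Y) ≥ 2] = (31/48) / (5/12) = 31/20.

31/20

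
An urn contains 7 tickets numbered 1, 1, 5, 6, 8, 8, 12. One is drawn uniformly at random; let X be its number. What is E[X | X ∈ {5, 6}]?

11/2

P(X ∈ {5, 6}) = 2/7.
Σ over the event: 5·1/7 + 6·1/7 = 11/7.
E[X | X ∈ {5, 6}] = (11/7) / (2/7) = 11/2.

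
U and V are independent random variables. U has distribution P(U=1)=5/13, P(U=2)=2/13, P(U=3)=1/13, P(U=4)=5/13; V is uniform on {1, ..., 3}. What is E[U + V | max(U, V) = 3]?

P(max(U, V) = 3) = 10/39.
Summing (U+V)·P(x,y) over outcomes with max(U, V) = 3 gives 15/13.
E[U + V | max(U, V) = 3] = (15/13) / (10/39) = 9/2.

9/2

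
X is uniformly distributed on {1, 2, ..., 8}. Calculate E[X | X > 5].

Given X > 5, X is equally likely to be any of {6, 7, 8}.
E[X | X > 5] = (6 + 7 + 8) / 3 = 7.

7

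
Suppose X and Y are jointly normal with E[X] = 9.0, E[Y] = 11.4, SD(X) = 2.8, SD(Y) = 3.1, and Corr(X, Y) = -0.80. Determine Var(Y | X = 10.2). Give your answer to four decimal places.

The conditional variance in a bivariate normal is σ_Y²(1 − ρ²), independent of x.
Var(Y | X=10.2) = (3.1)²·(1 − (-0.80)²) = 9.61·0.36 = 3.4596.

3.4596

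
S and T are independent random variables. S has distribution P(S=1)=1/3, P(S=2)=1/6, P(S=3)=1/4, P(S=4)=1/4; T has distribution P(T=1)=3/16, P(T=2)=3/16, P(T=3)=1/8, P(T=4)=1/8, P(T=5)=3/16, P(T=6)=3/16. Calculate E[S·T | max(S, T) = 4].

103/12

P(max(S, T) = 4) = 1/4.
Summing ST·P(x,y) over outcomes with max(S, T) = 4 gives 103/48.
E[S·T | max(S, T) = 4] = (103/48) / (1/4) = 103/12.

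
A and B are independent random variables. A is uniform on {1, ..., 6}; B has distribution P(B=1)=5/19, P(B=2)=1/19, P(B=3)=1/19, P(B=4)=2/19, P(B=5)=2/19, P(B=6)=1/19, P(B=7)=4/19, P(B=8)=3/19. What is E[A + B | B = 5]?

17/2

P(B = 5) = 2/19.
Summing (A+B)·P(x,y) over outcomes with B = 5 gives 17/19.
E[A + B | B = 5] = (17/19) / (2/19) = 17/2.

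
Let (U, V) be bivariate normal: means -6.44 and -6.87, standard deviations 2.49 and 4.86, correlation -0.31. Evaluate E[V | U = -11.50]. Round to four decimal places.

E[V | U=x] = μ_V + ρ(σ_V/σ_U)(x − μ_U) for jointly normal variables.
E[V | U=-11.50] = -6.87 + (-0.31)·(4.86/2.49)·(-11.50 − (-6.44)) = -6.87 + (-0.60506)·(-5.06) = -3.8084.

-3.8084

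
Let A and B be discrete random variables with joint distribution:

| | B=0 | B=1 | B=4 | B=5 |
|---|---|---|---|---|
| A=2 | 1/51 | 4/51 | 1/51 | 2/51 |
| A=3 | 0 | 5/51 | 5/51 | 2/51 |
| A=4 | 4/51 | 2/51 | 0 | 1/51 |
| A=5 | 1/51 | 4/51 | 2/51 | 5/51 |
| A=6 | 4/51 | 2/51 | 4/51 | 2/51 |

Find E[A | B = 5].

P(B = 5) = 4/17.
Summing A·P(A=x,B=y) over the conditioning event gives 1.
E[A | B = 5] = (1) / (4/17) = 17/4.

17/4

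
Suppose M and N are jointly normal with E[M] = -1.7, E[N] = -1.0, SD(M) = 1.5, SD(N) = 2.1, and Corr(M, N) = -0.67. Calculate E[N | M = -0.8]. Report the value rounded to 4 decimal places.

-1.8442

The regression of N on M has slope ρ·σ_N/σ_M and passes through (μ_M, μ_N).
E[N | M=-0.8] = -1.0 + (-0.67)·(2.1/1.5)·(-0.8 − (-1.7)) = -1.0 + (-0.938)·(0.9) = -1.8442.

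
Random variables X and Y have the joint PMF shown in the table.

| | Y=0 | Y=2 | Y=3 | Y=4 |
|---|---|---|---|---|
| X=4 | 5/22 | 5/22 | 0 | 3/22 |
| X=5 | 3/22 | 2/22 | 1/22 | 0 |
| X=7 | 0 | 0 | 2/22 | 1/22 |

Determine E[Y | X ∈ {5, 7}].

P(X ∈ {5, 7}) = 9/22.
Σ Y·P over the event = 0·(3/22) + 2·(2/22) + 3·(1/22) + 3·(2/22) + 4·(1/22) = 17/22.
E[Y | X ∈ {5, 7}] = (17/22) / (9/22) = 17/9.

17/9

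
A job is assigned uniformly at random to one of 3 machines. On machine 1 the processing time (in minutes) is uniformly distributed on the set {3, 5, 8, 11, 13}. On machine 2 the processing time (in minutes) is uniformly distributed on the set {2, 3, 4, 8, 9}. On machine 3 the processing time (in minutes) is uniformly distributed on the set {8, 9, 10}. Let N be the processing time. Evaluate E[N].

E[N | machine 1] = (3+5+8+11+13)/5 = 8.
E[N | machine 2] = (2+3+4+8+9)/5 = 26/5.
E[N | machine 3] = (8+9+10)/3 = 9.
E[N] = (1/3)·(8) + (1/3)·(26/5) + (1/3)·(9) = 37/5.

37/5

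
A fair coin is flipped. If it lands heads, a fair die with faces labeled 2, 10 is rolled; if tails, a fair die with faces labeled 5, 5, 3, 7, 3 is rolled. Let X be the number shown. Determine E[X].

E[X | heads] = (2+10)/2 = 6.
E[X | tails] = (5+5+3+7+3)/5 = 23/5.
By the law of total expectation,
E[X] = (1/2)·(6) + (1/2)·(23/5) = 53/10.

53/10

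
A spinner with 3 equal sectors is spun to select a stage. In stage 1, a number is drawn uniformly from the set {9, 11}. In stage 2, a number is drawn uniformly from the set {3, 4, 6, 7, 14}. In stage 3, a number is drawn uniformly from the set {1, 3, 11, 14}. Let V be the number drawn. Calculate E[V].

481/60

E[V | stage 1] = (9+11)/2 = 10.
E[V | stage 2] = (3+4+6+7+14)/5 = 34/5.
E[V | stage 3] = (1+3+11+14)/4 = 29/4.
E[V] = (1/3)·(10) + (1/3)·(34/5) + (1/3)·(29/4) = 481/60.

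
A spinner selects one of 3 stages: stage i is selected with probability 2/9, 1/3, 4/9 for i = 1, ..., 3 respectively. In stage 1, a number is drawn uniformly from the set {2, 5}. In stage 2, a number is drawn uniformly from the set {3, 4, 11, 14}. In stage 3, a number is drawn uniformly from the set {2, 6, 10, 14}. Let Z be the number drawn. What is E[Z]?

E[Z | stage 1] = (2+5)/2 = 7/2.
E[Z | stage 2] = (3+4+11+14)/4 = 8.
E[Z | stage 3] = (2+6+10+14)/4 = 8.
E[Z] = (2/9)·(7/2) + (1/3)·(8) + (4/9)·(8) = 7.

7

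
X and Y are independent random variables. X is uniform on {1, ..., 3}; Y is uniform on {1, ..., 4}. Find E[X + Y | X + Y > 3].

46/9

Outcomes with X + Y > 3: (1,3), (1,4), (2,2), (2,3), (2,4), (3,1), (3,2), (3,3), (3,4), each with probability 1/12.
E[X + Y | X + Y > 3] = (4 + 5 + 4 + 5 + 6 + 4 + 5 + 6 + 7) / 9 = 46/9.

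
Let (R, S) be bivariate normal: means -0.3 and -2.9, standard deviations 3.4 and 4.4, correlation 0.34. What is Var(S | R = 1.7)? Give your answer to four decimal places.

17.1220

The conditional variance in a bivariate normal is σ_S²(1 − ρ²), independent of x.
Var(S | R=1.7) = (4.4)²·(1 − (0.34)²) = 19.36·0.8844 = 17.1220.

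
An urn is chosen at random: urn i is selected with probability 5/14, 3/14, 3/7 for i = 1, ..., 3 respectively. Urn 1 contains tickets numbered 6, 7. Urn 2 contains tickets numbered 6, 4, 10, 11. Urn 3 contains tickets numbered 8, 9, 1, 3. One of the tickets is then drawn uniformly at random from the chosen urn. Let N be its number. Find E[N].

349/56

E[N | urn 1] = (6+7)/2 = 13/2.
E[N | urn 2] = (6+4+10+11)/4 = 31/4.
E[N | urn 3] = (8+9+1+3)/4 = 21/4.
E[N] = (5/14)·(13/2) + (3/14)·(31/4) + (3/7)·(21/4) = 349/56.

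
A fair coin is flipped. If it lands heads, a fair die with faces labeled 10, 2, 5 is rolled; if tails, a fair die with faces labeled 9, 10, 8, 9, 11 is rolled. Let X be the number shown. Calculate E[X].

E[X | heads] = (10+2+5)/3 = 17/3.
E[X | tails] = (9+10+8+9+11)/5 = 47/5.
By the law of total expectation,
E[X] = (1/2)·(17/3) + (1/2)·(47/5) = 113/15.

113/15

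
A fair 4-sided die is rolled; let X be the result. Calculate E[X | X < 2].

1

Given X < 2, X is equally likely to be any of {1}.
E[X | X < 2] = (1) / 1 = 1.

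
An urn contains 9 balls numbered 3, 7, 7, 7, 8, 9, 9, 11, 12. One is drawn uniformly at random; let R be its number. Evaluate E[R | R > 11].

12

P(R > 11) = 1/9.
Σ over the event: 12·1/9 = 4/3.
E[R | R > 11] = (4/3) / (1/9) = 12.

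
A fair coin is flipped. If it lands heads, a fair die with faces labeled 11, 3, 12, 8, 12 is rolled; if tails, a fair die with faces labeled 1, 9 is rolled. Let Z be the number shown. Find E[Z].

71/10

E[Z | heads] = (11+3+12+8+12)/5 = 46/5.
E[Z | tails] = (1+9)/2 = 5.
By the law of total expectation,
E[Z] = (1/2)·(46/5) + (1/2)·(5) = 71/10.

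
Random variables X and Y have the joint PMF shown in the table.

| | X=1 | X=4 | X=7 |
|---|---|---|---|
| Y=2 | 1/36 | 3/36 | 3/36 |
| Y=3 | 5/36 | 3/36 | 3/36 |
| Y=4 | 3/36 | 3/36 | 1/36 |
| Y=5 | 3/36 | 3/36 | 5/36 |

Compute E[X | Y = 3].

38/11

P(Y = 3) = 11/36.
Σ X·P over the event = 1·(5/36) + 4·(3/36) + 7·(3/36) = 19/18.
E[X | Y = 3] = (19/18) / (11/36) = 38/11.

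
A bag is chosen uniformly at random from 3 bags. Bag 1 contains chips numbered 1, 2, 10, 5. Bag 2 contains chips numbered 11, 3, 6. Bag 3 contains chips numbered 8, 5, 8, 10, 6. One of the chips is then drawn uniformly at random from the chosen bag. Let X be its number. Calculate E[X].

557/90

E[X | bag 1] = (1+2+10+5)/4 = 9/2.
E[X | bag 2] = (11+3+6)/3 = 20/3.
E[X | bag 3] = (8+5+8+10+6)/5 = 37/5.
By the law of total expectation,
E[X] = (1/3)·(9/2) + (1/3)·(20/3) + (1/3)·(37/5) = 557/90.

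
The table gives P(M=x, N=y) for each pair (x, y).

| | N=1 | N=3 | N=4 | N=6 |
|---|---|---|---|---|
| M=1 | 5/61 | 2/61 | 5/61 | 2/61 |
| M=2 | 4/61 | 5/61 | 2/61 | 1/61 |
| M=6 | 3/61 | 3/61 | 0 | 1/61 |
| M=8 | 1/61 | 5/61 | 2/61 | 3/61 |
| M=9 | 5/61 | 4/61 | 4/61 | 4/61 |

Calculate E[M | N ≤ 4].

P(N ≤ 4) = 50/61.
Summing M·P(M=x,N=y) over the conditioning event gives 251/61.
E[M | N ≤ 4] = (251/61) / (50/61) = 251/50.

251/50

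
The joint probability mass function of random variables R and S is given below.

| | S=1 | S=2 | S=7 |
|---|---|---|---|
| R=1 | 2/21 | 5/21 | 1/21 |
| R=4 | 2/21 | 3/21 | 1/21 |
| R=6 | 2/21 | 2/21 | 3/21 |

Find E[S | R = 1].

19/8

P(R = 1) = 8/21.
Σ S·P over the event = 1·(2/21) + 2·(5/21) + 7·(1/21) = 19/21.
E[S | R = 1] = (19/21) / (8/21) = 19/8.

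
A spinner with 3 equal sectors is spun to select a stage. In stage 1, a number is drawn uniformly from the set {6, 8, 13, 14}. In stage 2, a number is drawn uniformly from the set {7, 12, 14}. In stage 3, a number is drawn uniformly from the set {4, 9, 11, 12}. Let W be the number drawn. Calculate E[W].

E[W | stage 1] = (6+8+13+14)/4 = 41/4.
E[W | stage 2] = (7+12+14)/3 = 11.
E[W | stage 3] = (4+9+11+12)/4 = 9.
E[W] = (1/3)·(41/4) + (1/3)·(11) + (1/3)·(9) = 121/12.

121/12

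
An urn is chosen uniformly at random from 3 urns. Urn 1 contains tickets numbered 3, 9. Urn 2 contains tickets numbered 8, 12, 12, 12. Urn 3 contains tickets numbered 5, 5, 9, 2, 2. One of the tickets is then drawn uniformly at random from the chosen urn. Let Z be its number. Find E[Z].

36/5

E[Z | urn 1] = (3+9)/2 = 6.
E[Z | urn 2] = (8+12+12+12)/4 = 11.
E[Z | urn 3] = (5+5+9+2+2)/5 = 23/5.
By the law of total expectation,
E[Z] = (1/3)·(6) + (1/3)·(11) + (1/3)·(23/5) = 36/5.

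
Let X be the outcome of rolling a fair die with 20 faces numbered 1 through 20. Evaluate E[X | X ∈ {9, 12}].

21/2

P(X ∈ {9, 12}) = 1/10.
Σ over the event: 9·1/20 + 12·1/20 = 21/20.
E[X | X ∈ {9, 12}] = (21/20) / (1/10) = 21/2.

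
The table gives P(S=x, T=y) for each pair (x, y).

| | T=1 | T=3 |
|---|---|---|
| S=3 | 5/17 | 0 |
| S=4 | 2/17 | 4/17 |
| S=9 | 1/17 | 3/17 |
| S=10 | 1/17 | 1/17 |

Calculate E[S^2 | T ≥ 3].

P(T ≥ 3) = 8/17.
Σ S^2·P over the event = 16·(4/17) + 81·(3/17) + 100·(1/17) = 407/17.
E[S^2 | T ≥ 3] = (407/17) / (8/17) = 407/8.

407/8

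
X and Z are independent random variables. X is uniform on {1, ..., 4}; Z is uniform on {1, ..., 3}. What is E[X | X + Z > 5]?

11/3

Outcomes with X + Z > 5: (3,3), (4,2), (4,3), each with probability 1/12.
E[X | X + Z > 5] = (3 + 4 + 4) / 3 = 11/3.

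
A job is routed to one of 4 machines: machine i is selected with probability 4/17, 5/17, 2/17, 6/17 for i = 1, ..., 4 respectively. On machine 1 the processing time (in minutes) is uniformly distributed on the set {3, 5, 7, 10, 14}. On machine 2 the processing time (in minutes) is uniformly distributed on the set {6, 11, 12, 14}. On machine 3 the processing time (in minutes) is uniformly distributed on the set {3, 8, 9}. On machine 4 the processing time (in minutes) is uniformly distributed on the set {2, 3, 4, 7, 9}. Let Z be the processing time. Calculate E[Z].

E[Z | machine 1] = (3+5+7+10+14)/5 = 39/5.
E[Z | machine 2] = (6+11+12+14)/4 = 43/4.
E[Z | machine 3] = (3+8+9)/3 = 20/3.
E[Z | machine 4] = (2+3+4+7+9)/5 = 5.
By the law of total expectation,
E[Z] = (4/17)·(39/5) + (5/17)·(43/4) + (2/17)·(20/3) + (6/17)·(5) = 7697/1020.

7697/1020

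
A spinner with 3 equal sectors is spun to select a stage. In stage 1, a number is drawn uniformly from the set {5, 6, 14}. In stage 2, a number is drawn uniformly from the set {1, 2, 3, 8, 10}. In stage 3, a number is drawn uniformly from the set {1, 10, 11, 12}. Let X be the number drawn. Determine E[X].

649/90

E[X | stage 1] = (5+6+14)/3 = 25/3.
E[X | stage 2] = (1+2+3+8+10)/5 = 24/5.
E[X | stage 3] = (1+10+11+12)/4 = 17/2.
E[X] = (1/3)·(25/3) + (1/3)·(24/5) + (1/3)·(17/2) = 649/90.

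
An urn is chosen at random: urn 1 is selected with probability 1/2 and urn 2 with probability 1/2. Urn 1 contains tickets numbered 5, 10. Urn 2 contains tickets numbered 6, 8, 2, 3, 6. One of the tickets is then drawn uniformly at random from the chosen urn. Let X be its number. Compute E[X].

E[X | urn 1] = (5+10)/2 = 15/2.
E[X | urn 2] = (6+8+2+3+6)/5 = 5.
By the law of total expectation,
E[X] = (1/2)·(15/2) + (1/2)·(5) = 25/4.

25/4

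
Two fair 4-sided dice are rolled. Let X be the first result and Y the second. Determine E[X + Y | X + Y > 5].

20/3

P(X + Y > 5) = 3/8.
Summing (X+Y)·P(x,y) over outcomes with X + Y > 5 gives 5/2.
E[X + Y | X + Y > 5] = (5/2) / (3/8) = 20/3.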